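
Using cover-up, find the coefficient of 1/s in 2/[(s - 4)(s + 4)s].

Cover s, set s=0: 2/[(0 - 4)(0 + 4)] = -1/8


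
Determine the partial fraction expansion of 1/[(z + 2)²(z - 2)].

Cover-up at z=2: R = 1/(2 + 2)² = 1/16. Cover-up at z=-2: Q = 1/(-2 - 2) = -1/4. Comparing z² coeff: P = -R = -1/16
Result: (-1/16)/(z + 2) - (1/4)/(z + 2)² + (1/16)/(z - 2)


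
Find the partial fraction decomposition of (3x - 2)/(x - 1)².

(3x - 2) = A(x - 1) + B. At x = 1: B = 3·1 - 2 = 1. Coeff of x: A = 3
Result: 3/(x - 1) + 1/(x - 1)²


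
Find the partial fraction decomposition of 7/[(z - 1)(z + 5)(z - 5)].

Using cover-up method: A = -7/24, B = 7/60, C = 7/40
Result: (-7/24)/(z - 1) + (7/60)/(z + 5) + (7/40)/(z - 5)


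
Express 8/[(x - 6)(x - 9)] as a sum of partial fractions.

8/(x - 6)(x - 9) = α/(x - 6) + β/(x - 9). α = 8/(6 - 9) = -8/3, β = 8/(9 - 6) = 8/3
Result: (-8/3)/(x - 6) + (8/3)/(x - 9)


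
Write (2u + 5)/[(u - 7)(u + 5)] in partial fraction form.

At u=7: P = (2·7 + 5)/(7 + 5) = 19/12. At u=-5: Q = (2·(-5) + 5)/(-5 - 7) = 5/12
Result: (19/12)/(u - 7) + (5/12)/(u + 5)


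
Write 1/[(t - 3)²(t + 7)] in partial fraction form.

Cover-up at t=-7: γ = 1/(-7 - 3)² = 1/100. Cover-up at t=3: β = 1/(3 + 7) = 1/10. Comparing t² coeff: α = -γ = -1/100
Result: (-1/100)/(t - 3) + (1/10)/(t - 3)² + (1/100)/(t + 7)


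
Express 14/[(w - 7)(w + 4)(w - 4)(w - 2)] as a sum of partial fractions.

Using Heaviside cover-up: (14/165)/(w - 7) - (7/264)/(w + 4) - (7/24)/(w - 4) + (7/30)/(w - 2)


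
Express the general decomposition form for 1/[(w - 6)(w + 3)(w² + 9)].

Two linear + quadratic: P/(w - 6) + Q/(w + 3) + (Rw + S)/(w² + 9)


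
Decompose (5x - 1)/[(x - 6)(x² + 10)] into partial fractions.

At x=6: A = (5·6 - 1)/(6² + 10) = 29/46. B = -A = -29/46, C = 5 - 6·A = 28/23
Result: (29/46)/(x - 6) - ((29/46)x - 28/23)/(x² + 10)


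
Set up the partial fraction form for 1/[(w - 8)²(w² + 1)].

Repeated linear + quadratic: A/(w - 8) + B/(w - 8)² + (Cw + D)/(w² + 1)


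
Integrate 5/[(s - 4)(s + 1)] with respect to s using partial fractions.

Decompose: 5/[(s - 4)(s + 1)] = 1/(s - 4) - 1/(s + 1). Integrate each term: ln|(s - 4)| - ln|(s + 1)| + C


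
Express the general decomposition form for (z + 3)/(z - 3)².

Repeated linear factor: P/(z - 3) + Q/(z - 3)²


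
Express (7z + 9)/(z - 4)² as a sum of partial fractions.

(7z + 9) = A(z - 4) + B. At z = 4: B = 7·4 + 9 = 37. Coeff of z: A = 7
Result: 7/(z - 4) + 37/(z - 4)²


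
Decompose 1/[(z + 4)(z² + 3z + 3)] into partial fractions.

Cover-up at z = -4: A = 1/((-4)² + 3·(-4) + 3) = 1/7. Then B = -A = -1/7, C = -A·(3 - 4) = 1/7
Result: (1/7)/(z + 4) - ((1/7)z - 1/7)/(z² + 3z + 3)


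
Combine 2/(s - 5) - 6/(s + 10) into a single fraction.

Common denominator (s - 5)(s + 10). Numerator: 2(s + 10) - 6(s - 5) = (2s + 20) - (6s - 30) = -4s + 50
Result: (-4s + 50)/[(s - 5)(s + 10)]


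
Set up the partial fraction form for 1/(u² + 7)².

Repeated quadratic factor: (Au + B)/(u² + 7) + (Cu + D)/(u² + 7)²


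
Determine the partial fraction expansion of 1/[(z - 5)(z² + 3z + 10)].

Cover-up at z = 5: α = 1/(5² + 3·5 + 10) = 1/50. Then β = -α = -1/50, γ = -α·(3 + 5) = -4/25
Result: (1/50)/(z - 5) - ((1/50)z + 4/25)/(z² + 3z + 10)


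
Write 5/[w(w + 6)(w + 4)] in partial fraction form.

Using cover-up method: P = 5/24, Q = 5/12, R = -5/8
Result: (5/24)/w + (5/12)/(w + 6) - (5/8)/(w + 4)


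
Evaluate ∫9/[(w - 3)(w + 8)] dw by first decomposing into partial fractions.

Decompose: 9/[(w - 3)(w + 8)] = (9/11)/(w - 3) - (9/11)/(w + 8). Integrate each term: (9/11) ln|(w - 3)| - (9/11) ln|(w + 8)| + C


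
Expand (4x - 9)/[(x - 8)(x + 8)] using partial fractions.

At x=8: P = (4·8 - 9)/(8 + 8) = 23/16. At x=-8: Q = (4·(-8) - 9)/(-8 - 8) = 41/16
Result: (23/16)/(x - 8) + (41/16)/(x + 8)


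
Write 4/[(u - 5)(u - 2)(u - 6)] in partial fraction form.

Using cover-up method: P = -4/3, Q = 1/3, R = 1
Result: (-4/3)/(u - 5) + (1/3)/(u - 2) + 1/(u - 6)


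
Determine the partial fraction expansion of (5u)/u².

(5u) = Pu + Q. At u = 0: Q = 5·0 + 0 = 0. Coeff of u: P = 5
Result: 5/u


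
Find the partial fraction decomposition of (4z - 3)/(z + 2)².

(4z - 3) = α(z + 2) + β. At z = -2: β = 4·(-2) - 3 = -11. Coeff of z: α = 4
Result: 4/(z + 2) - 11/(z + 2)²


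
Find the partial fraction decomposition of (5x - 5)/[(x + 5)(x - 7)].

At x=-5: A = (5·(-5) - 5)/(-5 - 7) = 5/2. At x=7: B = (5·7 - 5)/(7 + 5) = 5/2
Result: (5/2)/(x + 5) + (5/2)/(x - 7)


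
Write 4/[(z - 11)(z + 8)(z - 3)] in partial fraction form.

Using cover-up method: A = 1/38, B = 4/209, C = -1/22
Result: (1/38)/(z - 11) + (4/209)/(z + 8) - (1/22)/(z - 3)


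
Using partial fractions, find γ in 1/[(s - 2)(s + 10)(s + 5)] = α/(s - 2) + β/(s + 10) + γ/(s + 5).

Cover-up at s = -5: γ = 1/[(-5 - 2)(-5 + 10)] = 1/[(-7)(5)] = -1/35


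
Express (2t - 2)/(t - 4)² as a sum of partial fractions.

(2t - 2) = P(t - 4) + Q. At t = 4: Q = 2·4 - 2 = 6. Coeff of t: P = 2
Result: 2/(t - 4) + 6/(t - 4)²


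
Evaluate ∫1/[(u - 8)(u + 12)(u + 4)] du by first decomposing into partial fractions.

Cover-up: A = 1/240, B = 1/160, C = -1/96. Decomposition: (1/240)/(u - 8) + (1/160)/(u + 12) - (1/96)/(u + 4). Integrate each term: (1/240) ln|(u - 8)| + (1/160) ln|(u + 12)| - (1/96) ln|(u + 4)| + C


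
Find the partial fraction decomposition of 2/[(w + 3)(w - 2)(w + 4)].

Using cover-up method: P = -2/5, Q = 1/15, R = 1/3
Result: (-2/5)/(w + 3) + (1/15)/(w - 2) + (1/3)/(w + 4)


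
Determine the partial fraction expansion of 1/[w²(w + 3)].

Cover-up at w=-3: R = 1/(-3 - 0)² = 1/9. Cover-up at w=0: Q = 1/(0 + 3) = 1/3. Comparing w² coeff: P = -R = -1/9
Result: (-1/9)/w + (1/3)/w² + (1/9)/(w + 3)


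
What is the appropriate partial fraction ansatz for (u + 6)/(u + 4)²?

Repeated linear factor: α/(u + 4) + β/(u + 4)²


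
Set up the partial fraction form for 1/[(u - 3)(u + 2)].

Distinct linear factors: A/(u - 3) + B/(u + 2)


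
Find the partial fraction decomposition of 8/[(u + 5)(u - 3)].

8/(u + 5)(u - 3) = α/(u + 5) + β/(u - 3). α = 8/(-5 - 3) = -1, β = 8/(3 + 5) = 1
Result: -1/(u + 5) + 1/(u - 3)


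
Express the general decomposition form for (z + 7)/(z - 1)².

Repeated linear factor: P/(z - 1) + Q/(z - 1)²


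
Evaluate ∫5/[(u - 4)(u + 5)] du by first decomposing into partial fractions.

Decompose: 5/[(u - 4)(u + 5)] = (5/9)/(u - 4) - (5/9)/(u + 5). Integrate each term: (5/9) ln|(u - 4)| - (5/9) ln|(u + 5)| + C


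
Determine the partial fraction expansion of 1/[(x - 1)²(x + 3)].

Cover-up at x=-3: γ = 1/(-3 - 1)² = 1/16. Cover-up at x=1: β = 1/(1 + 3) = 1/4. Comparing x² coeff: α = -γ = -1/16
Result: (-1/16)/(x - 1) + (1/4)/(x - 1)² + (1/16)/(x + 3)


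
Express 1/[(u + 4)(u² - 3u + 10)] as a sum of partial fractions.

Cover-up at u = -4: P = 1/((-4)² - 3·(-4) + 10) = 1/38. Then Q = -P = -1/38, R = -P·(-3 - 4) = 7/38
Result: (1/38)/(u + 4) - ((1/38)u - 7/38)/(u² - 3u + 10)


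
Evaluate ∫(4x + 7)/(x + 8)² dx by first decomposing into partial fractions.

Decompose: P = 4, Q = 4·(-8) + 7 = -25, so (4x + 7)/(x + 8)² = 4/(x + 8) - 25/(x + 8)². Integrate: ∫ P/(x + 8) dx = 4 ln|(x + 8)|; ∫ Q/(x + 8)² dx = 25/(x + 8). Sum: 4 ln|(x + 8)| + 25/(x + 8) + C


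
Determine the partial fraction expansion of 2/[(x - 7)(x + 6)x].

Using cover-up method: α = 2/91, β = 1/39, γ = -1/21
Result: (2/91)/(x - 7) + (1/39)/(x + 6) - (1/21)/x


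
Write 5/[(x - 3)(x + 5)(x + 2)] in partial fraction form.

Using cover-up method: α = 1/8, β = 5/24, γ = -1/3
Result: (1/8)/(x - 3) + (5/24)/(x + 5) - (1/3)/(x + 2)


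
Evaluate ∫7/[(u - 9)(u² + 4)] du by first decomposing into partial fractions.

Cover-up at u=9: α = 7/(9²+4) = 7/85. Coeff matching: β = -7/85, γ = -63/85. Decomposition: (7/85)/(u - 9) - ((7/85)u + 63/85)/(u² + 4). Integrate: linear → ln, quadratic → (1/2)ln + arctan: (7/85) ln|(u - 9)| - (7/170) ln(u² + 4) - (63/170) arctan(u/2) + C


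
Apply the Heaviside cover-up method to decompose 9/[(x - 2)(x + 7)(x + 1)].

Cover (x - 2), x=2: α = 9/[(2 + 7)(2 + 1)] = 1/3. Cover (x + 7), x=-7: β = 9/[(-7 - 2)(-7 + 1)] = 1/6. Cover (x + 1), x=-1: γ = 9/[(-1 - 2)(-1 + 7)] = -1/2.
Result: (1/3)/(x - 2) + (1/6)/(x + 7) - (1/2)/(x + 1)


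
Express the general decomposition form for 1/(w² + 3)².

Repeated quadratic factor: (αw + β)/(w² + 3) + (γw + δ)/(w² + 3)²


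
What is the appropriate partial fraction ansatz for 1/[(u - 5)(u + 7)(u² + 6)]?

Two linear + quadratic: A/(u - 5) + B/(u + 7) + (Cu + D)/(u² + 6)


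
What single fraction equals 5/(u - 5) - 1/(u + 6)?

Common denominator (u - 5)(u + 6). Numerator: 5(u + 6) - 1(u - 5) = (5u + 30) - (u - 5) = 4u + 35
Result: (4u + 35)/[(u - 5)(u + 6)]


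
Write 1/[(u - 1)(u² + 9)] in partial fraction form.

Cover-up at u = 1: A = 1/(1² + 9) = 1/10. Then B = -A = -1/10, C = -A·(0 + 1) = -1/10
Result: (1/10)/(u - 1) - ((1/10)u + 1/10)/(u² + 9)


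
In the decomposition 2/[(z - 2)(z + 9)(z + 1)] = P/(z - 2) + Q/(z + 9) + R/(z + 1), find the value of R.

Cover-up at z = -1: R = 2/[(-1 - 2)(-1 + 9)] = 2/[(-3)(8)] = -2/24 = -1/12


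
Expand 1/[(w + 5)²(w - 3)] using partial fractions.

Cover-up at w=3: C = 1/(3 + 5)² = 1/64. Cover-up at w=-5: B = 1/(-5 - 3) = -1/8. Comparing w² coeff: A = -C = -1/64
Result: (-1/64)/(w + 5) - (1/8)/(w + 5)² + (1/64)/(w - 3)


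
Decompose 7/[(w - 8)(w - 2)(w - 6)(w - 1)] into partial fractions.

Using Heaviside cover-up: (1/12)/(w - 8) + (7/24)/(w - 2) - (7/40)/(w - 6) - (1/5)/(w - 1)


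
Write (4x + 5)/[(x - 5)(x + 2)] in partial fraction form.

At x=5: P = (4·5 + 5)/(5 + 2) = 25/7. At x=-2: Q = (4·(-2) + 5)/(-2 - 5) = 3/7
Result: (25/7)/(x - 5) + (3/7)/(x + 2)


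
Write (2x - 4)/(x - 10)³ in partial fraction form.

(2x - 4) = A(x - 10)² + B(x - 10) + C. At x = 10: C = 2·10 - 4 = 16. Coefficients: A = 0, B = 2
Result: 2/(x - 10)² + 16/(x - 10)³


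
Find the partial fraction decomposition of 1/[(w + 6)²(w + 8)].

Cover-up at w=-8: γ = 1/(-8 + 6)² = 1/4. Cover-up at w=-6: β = 1/(-6 + 8) = 1/2. Comparing w² coeff: α = -γ = -1/4
Result: (-1/4)/(w + 6) + (1/2)/(w + 6)² + (1/4)/(w + 8)


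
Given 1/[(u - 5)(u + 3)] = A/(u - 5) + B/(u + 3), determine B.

Cover-up at u = -3: B = 1/(-3 - 5) = -1/8


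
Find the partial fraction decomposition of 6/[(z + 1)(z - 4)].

6/(z + 1)(z - 4) = A/(z + 1) + B/(z - 4). A = 6/(-1 - 4) = -6/5, B = 6/(4 + 1) = 6/5
Result: (-6/5)/(z + 1) + (6/5)/(z - 4)


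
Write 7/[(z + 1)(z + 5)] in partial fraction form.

7/(z + 1)(z + 5) = P/(z + 1) + Q/(z + 5). P = 7/(-1 + 5) = 7/4, Q = 7/(-5 + 1) = -7/4
Result: (7/4)/(z + 1) - (7/4)/(z + 5)


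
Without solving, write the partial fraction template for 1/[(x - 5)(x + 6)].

Distinct linear factors: α/(x - 5) + β/(x + 6)


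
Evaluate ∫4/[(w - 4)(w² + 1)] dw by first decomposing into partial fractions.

Cover-up at w=4: A = 4/(4²+1) = 4/17. Coeff matching: B = -4/17, C = -16/17. Decomposition: (4/17)/(w - 4) - ((4/17)w + 16/17)/(w² + 1). Integrate: linear → ln, quadratic → (1/2)ln + arctan: (4/17) ln|(w - 4)| - (2/17) ln(w² + 1) - (16/17) arctan(w) + C


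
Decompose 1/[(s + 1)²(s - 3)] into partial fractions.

Cover-up at s=3: γ = 1/(3 + 1)² = 1/16. Cover-up at s=-1: β = 1/(-1 - 3) = -1/4. Comparing s² coeff: α = -γ = -1/16
Result: (-1/16)/(s + 1) - (1/4)/(s + 1)² + (1/16)/(s - 3)


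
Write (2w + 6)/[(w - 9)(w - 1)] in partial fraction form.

At w=9: A = (2·9 + 6)/(9 - 1) = 3. At w=1: B = (2·1 + 6)/(1 - 9) = -1
Result: 3/(w - 9) - 1/(w - 1)


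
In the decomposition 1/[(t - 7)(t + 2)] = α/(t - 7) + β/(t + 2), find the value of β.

Cover-up at t = -2: β = 1/(-2 - 7) = -1/9


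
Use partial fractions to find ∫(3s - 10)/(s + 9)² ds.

Decompose: P = 3, Q = 3·(-9) - 10 = -37, so (3s - 10)/(s + 9)² = 3/(s + 9) - 37/(s + 9)². Integrate: ∫ P/(s + 9) ds = 3 ln|(s + 9)|; ∫ Q/(s + 9)² ds = 37/(s + 9). Sum: 3 ln|(s + 9)| + 37/(s + 9) + C


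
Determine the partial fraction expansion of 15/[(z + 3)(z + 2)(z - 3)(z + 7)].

Using Heaviside cover-up: (5/8)/(z + 3) - (3/5)/(z + 2) + (1/20)/(z - 3) - (3/40)/(z + 7)


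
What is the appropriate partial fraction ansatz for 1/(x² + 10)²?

Repeated quadratic factor: (Px + Q)/(x² + 10) + (Rx + S)/(x² + 10)²


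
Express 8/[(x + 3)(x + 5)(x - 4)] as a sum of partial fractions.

Using cover-up method: A = -4/7, B = 4/9, C = 8/63
Result: (-4/7)/(x + 3) + (4/9)/(x + 5) + (8/63)/(x - 4)


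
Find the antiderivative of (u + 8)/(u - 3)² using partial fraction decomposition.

Decompose: P = 1, Q = 1·3 + 8 = 11, so (u + 8)/(u - 3)² = 1/(u - 3) + 11/(u - 3)². Integrate: ∫ P/(u - 3) du = ln|(u - 3)|; ∫ Q/(u - 3)² du = -11/(u - 3). Sum: ln|(u - 3)| - 11/(u - 3) + C


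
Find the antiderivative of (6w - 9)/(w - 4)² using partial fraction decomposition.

Decompose: α = 6, β = 6·4 - 9 = 15, so (6w - 9)/(w - 4)² = 6/(w - 4) + 15/(w - 4)². Integrate: ∫ α/(w - 4) dw = 6 ln|(w - 4)|; ∫ β/(w - 4)² dw = -15/(w - 4). Sum: 6 ln|(w - 4)| - 15/(w - 4) + C


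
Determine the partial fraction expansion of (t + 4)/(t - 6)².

(t + 4) = P(t - 6) + Q. At t = 6: Q = 1·6 + 4 = 10. Coeff of t: P = 1
Result: 1/(t - 6) + 10/(t - 6)²


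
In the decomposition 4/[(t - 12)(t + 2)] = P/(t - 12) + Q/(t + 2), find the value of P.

Cover-up at t = 12: P = 4/(12 + 2) = 4/14 = 2/7


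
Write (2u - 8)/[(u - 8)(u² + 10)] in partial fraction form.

At u=8: P = (2·8 - 8)/(8² + 10) = 4/37. Q = -P = -4/37, R = 2 - 8·P = 42/37
Result: (4/37)/(u - 8) - ((4/37)u - 42/37)/(u² + 10)


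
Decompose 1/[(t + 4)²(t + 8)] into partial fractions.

Cover-up at t=-8: C = 1/(-8 + 4)² = 1/16. Cover-up at t=-4: B = 1/(-4 + 8) = 1/4. Comparing t² coeff: A = -C = -1/16
Result: (-1/16)/(t + 4) + (1/4)/(t + 4)² + (1/16)/(t + 8)


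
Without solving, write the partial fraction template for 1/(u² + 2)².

Repeated quadratic factor: (αu + β)/(u² + 2) + (γu + δ)/(u² + 2)²


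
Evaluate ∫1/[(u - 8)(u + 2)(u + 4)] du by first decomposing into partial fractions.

Cover-up: α = 1/120, β = -1/20, γ = 1/24. Decomposition: (1/120)/(u - 8) - (1/20)/(u + 2) + (1/24)/(u + 4). Integrate each term: (1/120) ln|(u - 8)| - (1/20) ln|(u + 2)| + (1/24) ln|(u + 4)| + C


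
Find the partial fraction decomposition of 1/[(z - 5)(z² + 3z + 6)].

Cover-up at z = 5: P = 1/(5² + 3·5 + 6) = 1/46. Then Q = -P = -1/46, R = -P·(3 + 5) = -4/23
Result: (1/46)/(z - 5) - ((1/46)z + 4/23)/(z² + 3z + 6)


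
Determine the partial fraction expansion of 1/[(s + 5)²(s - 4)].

Cover-up at s=4: γ = 1/(4 + 5)² = 1/81. Cover-up at s=-5: β = 1/(-5 - 4) = -1/9. Comparing s² coeff: α = -γ = -1/81
Result: (-1/81)/(s + 5) - (1/9)/(s + 5)² + (1/81)/(s - 4)


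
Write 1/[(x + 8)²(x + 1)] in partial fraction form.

Cover-up at x=-1: R = 1/(-1 + 8)² = 1/49. Cover-up at x=-8: Q = 1/(-8 + 1) = -1/7. Comparing x² coeff: P = -R = -1/49
Result: (-1/49)/(x + 8) - (1/7)/(x + 8)² + (1/49)/(x + 1)


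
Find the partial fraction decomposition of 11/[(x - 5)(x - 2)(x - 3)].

Using cover-up method: A = 11/6, B = 11/3, C = -11/2
Result: (11/6)/(x - 5) + (11/3)/(x - 2) - (11/2)/(x - 3)


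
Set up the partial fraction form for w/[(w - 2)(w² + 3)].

Linear + irreducible quadratic: A/(w - 2) + (Bw + C)/(w² + 3)


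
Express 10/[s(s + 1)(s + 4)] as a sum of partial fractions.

Using cover-up method: α = 5/2, β = -10/3, γ = 5/6
Result: (5/2)/s - (10/3)/(s + 1) + (5/6)/(s + 4)


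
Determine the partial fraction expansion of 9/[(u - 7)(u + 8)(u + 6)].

Using cover-up method: P = 3/65, Q = 3/10, R = -9/26
Result: (3/65)/(u - 7) + (3/10)/(u + 8) - (9/26)/(u + 6)


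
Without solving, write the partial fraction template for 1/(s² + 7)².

Repeated quadratic factor: (αs + β)/(s² + 7) + (γs + δ)/(s² + 7)²


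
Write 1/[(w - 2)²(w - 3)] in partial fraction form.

Cover-up at w=3: γ = 1/(3 - 2)² = 1. Cover-up at w=2: β = 1/(2 - 3) = -1. Comparing w² coeff: α = -γ = -1
Result: -1/(w - 2) - 1/(w - 2)² + 1/(w - 3)


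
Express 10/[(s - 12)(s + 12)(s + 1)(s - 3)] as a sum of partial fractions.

Using Heaviside cover-up: (5/1404)/(s - 12) - (1/396)/(s + 12) + (5/286)/(s + 1) - (1/54)/(s - 3)


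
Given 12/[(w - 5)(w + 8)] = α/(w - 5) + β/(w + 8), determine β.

Cover-up at w = -8: β = 12/(-8 - 5) = -12/13


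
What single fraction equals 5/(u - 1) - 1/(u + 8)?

Common denominator (u - 1)(u + 8). Numerator: 5(u + 8) - 1(u - 1) = (5u + 40) - (u - 1) = 4u + 41
Result: (4u + 41)/[(u - 1)(u + 8)]


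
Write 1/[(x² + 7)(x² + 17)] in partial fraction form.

Coefficient matching gives α = γ = 0, β = 1/(17-7) = 1/10, δ = -β = -1/10
Result: (1/10)/(x² + 7) - (1/10)/(x² + 17)


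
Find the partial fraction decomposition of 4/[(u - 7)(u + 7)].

4/(u - 7)(u + 7) = P/(u - 7) + Q/(u + 7). P = 4/(7 + 7) = 2/7, Q = 4/(-7 - 7) = -2/7
Result: (2/7)/(u - 7) - (2/7)/(u + 7)


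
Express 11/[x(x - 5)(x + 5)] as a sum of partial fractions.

Using cover-up method: P = -11/25, Q = 11/50, R = 11/50
Result: (-11/25)/x + (11/50)/(x - 5) + (11/50)/(x + 5)


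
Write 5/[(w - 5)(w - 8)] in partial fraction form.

5/(w - 5)(w - 8) = P/(w - 5) + Q/(w - 8). P = 5/(5 - 8) = -5/3, Q = 5/(8 - 5) = 5/3
Result: (-5/3)/(w - 5) + (5/3)/(w - 8)


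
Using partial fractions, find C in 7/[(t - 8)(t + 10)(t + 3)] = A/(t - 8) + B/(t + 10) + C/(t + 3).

Cover-up at t = -3: C = 7/[(-3 - 8)(-3 + 10)] = 7/[(-11)(7)] = -7/77 = -1/11


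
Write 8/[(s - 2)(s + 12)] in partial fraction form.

8/(s - 2)(s + 12) = A/(s - 2) + B/(s + 12). A = 8/(2 + 12) = 4/7, B = 8/(-12 - 2) = -4/7
Result: (4/7)/(s - 2) - (4/7)/(s + 12)


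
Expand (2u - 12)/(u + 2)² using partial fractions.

(2u - 12) = α(u + 2) + β. At u = -2: β = 2·(-2) - 12 = -16. Coeff of u: α = 2
Result: 2/(u + 2) - 16/(u + 2)²


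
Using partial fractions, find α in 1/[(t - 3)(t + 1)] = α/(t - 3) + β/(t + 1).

Cover-up at t = 3: α = 1/(3 + 1) = 1/4


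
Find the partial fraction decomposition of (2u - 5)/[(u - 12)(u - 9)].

At u=12: P = (2·12 - 5)/(12 - 9) = 19/3. At u=9: Q = (2·9 - 5)/(9 - 12) = -13/3
Result: (19/3)/(u - 12) - (13/3)/(u - 9)


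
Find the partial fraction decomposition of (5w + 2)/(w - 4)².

(5w + 2) = α(w - 4) + β. At w = 4: β = 5·4 + 2 = 22. Coeff of w: α = 5
Result: 5/(w - 4) + 22/(w - 4)²


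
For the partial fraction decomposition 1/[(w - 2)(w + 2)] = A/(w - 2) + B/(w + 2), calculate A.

Cover-up at w = 2: A = 1/(2 + 2) = 1/4


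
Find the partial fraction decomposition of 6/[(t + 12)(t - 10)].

6/(t + 12)(t - 10) = P/(t + 12) + Q/(t - 10). P = 6/(-12 - 10) = -3/11, Q = 6/(10 + 12) = 3/11
Result: (-3/11)/(t + 12) + (3/11)/(t - 10)


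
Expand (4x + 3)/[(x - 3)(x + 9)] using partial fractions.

At x=3: A = (4·3 + 3)/(3 + 9) = 5/4. At x=-9: B = (4·(-9) + 3)/(-9 - 3) = 11/4
Result: (5/4)/(x - 3) + (11/4)/(x + 9)


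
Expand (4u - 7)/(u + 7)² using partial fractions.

(4u - 7) = A(u + 7) + B. At u = -7: B = 4·(-7) - 7 = -35. Coeff of u: A = 4
Result: 4/(u + 7) - 35/(u + 7)²


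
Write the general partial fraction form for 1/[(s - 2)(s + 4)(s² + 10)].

Two linear + quadratic: α/(s - 2) + β/(s + 4) + (γs + δ)/(s² + 10)


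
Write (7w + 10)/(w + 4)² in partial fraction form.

(7w + 10) = α(w + 4) + β. At w = -4: β = 7·(-4) + 10 = -18. Coeff of w: α = 7
Result: 7/(w + 4) - 18/(w + 4)²


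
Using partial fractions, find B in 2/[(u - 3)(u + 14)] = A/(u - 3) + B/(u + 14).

Cover-up at u = -14: B = 2/(-14 - 3) = -2/17


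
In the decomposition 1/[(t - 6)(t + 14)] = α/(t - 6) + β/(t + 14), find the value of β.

Cover-up at t = -14: β = 1/(-14 - 6) = -1/20


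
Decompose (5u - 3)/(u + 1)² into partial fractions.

(5u - 3) = P(u + 1) + Q. At u = -1: Q = 5·(-1) - 3 = -8. Coeff of u: P = 5
Result: 5/(u + 1) - 8/(u + 1)²


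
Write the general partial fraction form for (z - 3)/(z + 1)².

Repeated linear factor: P/(z + 1) + Q/(z + 1)²


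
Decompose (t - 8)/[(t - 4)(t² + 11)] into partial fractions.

At t=4: P = (1·4 - 8)/(4² + 11) = -4/27. Q = -P = 4/27, R = 1 - 4·P = 43/27
Result: (-4/27)/(t - 4) + ((4/27)t + 43/27)/(t² + 11)


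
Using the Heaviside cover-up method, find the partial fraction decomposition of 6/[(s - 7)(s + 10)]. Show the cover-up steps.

Cover (s - 7): set s=7, get α = 6/(7 + 10) = 6/17. Cover (s + 10): set s=-10, get β = 6/(-10 - 7) = -6/17.
Result: (6/17)/(s - 7) - (6/17)/(s + 10)


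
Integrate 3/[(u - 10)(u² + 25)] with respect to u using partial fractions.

Cover-up at u=10: α = 3/(10²+25) = 3/125. Coeff matching: β = -3/125, γ = -6/25. Decomposition: (3/125)/(u - 10) - ((3/125)u + 6/25)/(u² + 25). Integrate: linear → ln, quadratic → (1/2)ln + arctan: (3/125) ln|(u - 10)| - (3/250) ln(u² + 25) - (6/125) arctan(u/5) + C


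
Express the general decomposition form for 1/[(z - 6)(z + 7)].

Distinct linear factors: P/(z - 6) + Q/(z + 7)


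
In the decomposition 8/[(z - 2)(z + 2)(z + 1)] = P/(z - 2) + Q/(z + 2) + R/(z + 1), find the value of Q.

Cover-up at z = -2: Q = 8/[(-2 - 2)(-2 + 1)] = 8/[(-4)(-1)] = 8/4 = 2


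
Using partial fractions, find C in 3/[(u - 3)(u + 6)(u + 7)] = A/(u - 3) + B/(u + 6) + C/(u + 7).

Cover-up at u = -7: C = 3/[(-7 - 3)(-7 + 6)] = 3/[(-10)(-1)] = 3/10


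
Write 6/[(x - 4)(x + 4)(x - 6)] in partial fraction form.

Using cover-up method: α = -3/8, β = 3/40, γ = 3/10
Result: (-3/8)/(x - 4) + (3/40)/(x + 4) + (3/10)/(x - 6)


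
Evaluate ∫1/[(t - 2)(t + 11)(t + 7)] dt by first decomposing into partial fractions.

Cover-up: α = 1/117, β = 1/52, γ = -1/36. Decomposition: (1/117)/(t - 2) + (1/52)/(t + 11) - (1/36)/(t + 7). Integrate each term: (1/117) ln|(t - 2)| + (1/52) ln|(t + 11)| - (1/36) ln|(t + 7)| + C


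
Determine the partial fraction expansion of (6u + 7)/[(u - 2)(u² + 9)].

At u=2: P = (6·2 + 7)/(2² + 9) = 19/13. Q = -P = -19/13, R = 6 - 2·P = 40/13
Result: (19/13)/(u - 2) - ((19/13)u - 40/13)/(u² + 9)


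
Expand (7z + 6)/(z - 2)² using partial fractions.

(7z + 6) = A(z - 2) + B. At z = 2: B = 7·2 + 6 = 20. Coeff of z: A = 7
Result: 7/(z - 2) + 20/(z - 2)²


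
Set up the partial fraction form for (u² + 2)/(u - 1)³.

Repeated linear factor (power 3): A/(u - 1) + B/(u - 1)² + C/(u - 1)³


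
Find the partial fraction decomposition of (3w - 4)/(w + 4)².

(3w - 4) = P(w + 4) + Q. At w = -4: Q = 3·(-4) - 4 = -16. Coeff of w: P = 3
Result: 3/(w + 4) - 16/(w + 4)²


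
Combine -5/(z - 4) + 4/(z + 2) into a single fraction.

Common denominator (z - 4)(z + 2). Numerator: -5(z + 2) + 4(z - 4) = (-5z - 10) + (4z - 16) = -z - 26
Result: (-z - 26)/[(z - 4)(z + 2)]


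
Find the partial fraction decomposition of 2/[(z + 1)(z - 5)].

2/(z + 1)(z - 5) = P/(z + 1) + Q/(z - 5). P = 2/(-1 - 5) = -1/3, Q = 2/(5 + 1) = 1/3
Result: (-1/3)/(z + 1) + (1/3)/(z - 5)


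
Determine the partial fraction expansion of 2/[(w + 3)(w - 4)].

2/(w + 3)(w - 4) = P/(w + 3) + Q/(w - 4). P = 2/(-3 - 4) = -2/7, Q = 2/(4 + 3) = 2/7
Result: (-2/7)/(w + 3) + (2/7)/(w - 4)


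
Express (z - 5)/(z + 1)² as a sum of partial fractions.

(z - 5) = P(z + 1) + Q. At z = -1: Q = 1·(-1) - 5 = -6. Coeff of z: P = 1
Result: 1/(z + 1) - 6/(z + 1)²


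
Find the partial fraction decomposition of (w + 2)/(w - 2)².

(w + 2) = α(w - 2) + β. At w = 2: β = 1·2 + 2 = 4. Coeff of w: α = 1
Result: 1/(w - 2) + 4/(w - 2)²


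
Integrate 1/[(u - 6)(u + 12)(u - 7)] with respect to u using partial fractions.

Cover-up: A = -1/18, B = 1/342, C = 1/19. Decomposition: (-1/18)/(u - 6) + (1/342)/(u + 12) + (1/19)/(u - 7). Integrate each term: (-1/18) ln|(u - 6)| + (1/342) ln|(u + 12)| + (1/19) ln|(u - 7)| + C


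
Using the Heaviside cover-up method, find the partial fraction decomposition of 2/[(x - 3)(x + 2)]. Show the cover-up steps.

Cover (x - 3): set x=3, get A = 2/(3 + 2) = 2/5. Cover (x + 2): set x=-2, get B = 2/(-2 - 3) = -2/5.
Result: (2/5)/(x - 3) - (2/5)/(x + 2)


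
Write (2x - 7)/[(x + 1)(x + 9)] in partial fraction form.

At x=-1: α = (2·(-1) - 7)/(-1 + 9) = -9/8. At x=-9: β = (2·(-9) - 7)/(-9 + 1) = 25/8
Result: (-9/8)/(x + 1) + (25/8)/(x + 9)


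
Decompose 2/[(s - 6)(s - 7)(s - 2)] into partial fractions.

Using cover-up method: P = -1/2, Q = 2/5, R = 1/10
Result: (-1/2)/(s - 6) + (2/5)/(s - 7) + (1/10)/(s - 2)


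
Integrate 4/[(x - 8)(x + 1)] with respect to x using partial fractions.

Decompose: 4/[(x - 8)(x + 1)] = (4/9)/(x - 8) - (4/9)/(x + 1). Integrate each term: (4/9) ln|(x - 8)| - (4/9) ln|(x + 1)| + C


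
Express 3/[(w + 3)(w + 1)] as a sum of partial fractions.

3/(w + 3)(w + 1) = α/(w + 3) + β/(w + 1). α = 3/(-3 + 1) = -3/2, β = 3/(-1 + 3) = 3/2
Result: (-3/2)/(w + 3) + (3/2)/(w + 1)


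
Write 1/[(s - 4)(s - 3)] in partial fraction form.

1/(s - 4)(s - 3) = A/(s - 4) + B/(s - 3). A = 1/(4 - 3) = 1, B = 1/(3 - 4) = -1
Result: 1/(s - 4) - 1/(s - 3)


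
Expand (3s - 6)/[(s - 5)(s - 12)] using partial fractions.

At s=5: A = (3·5 - 6)/(5 - 12) = -9/7. At s=12: B = (3·12 - 6)/(12 - 5) = 30/7
Result: (-9/7)/(s - 5) + (30/7)/(s - 12)


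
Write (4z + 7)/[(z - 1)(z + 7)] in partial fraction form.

At z=1: P = (4·1 + 7)/(1 + 7) = 11/8. At z=-7: Q = (4·(-7) + 7)/(-7 - 1) = 21/8
Result: (11/8)/(z - 1) + (21/8)/(z + 7)


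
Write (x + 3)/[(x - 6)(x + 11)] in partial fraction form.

At x=6: A = (1·6 + 3)/(6 + 11) = 9/17. At x=-11: B = (1·(-11) + 3)/(-11 - 6) = 8/17
Result: (9/17)/(x - 6) + (8/17)/(x + 11)


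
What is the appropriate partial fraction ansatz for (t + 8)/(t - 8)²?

Repeated linear factor: α/(t - 8) + β/(t - 8)²


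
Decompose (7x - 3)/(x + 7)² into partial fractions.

(7x - 3) = A(x + 7) + B. At x = -7: B = 7·(-7) - 3 = -52. Coeff of x: A = 7
Result: 7/(x + 7) - 52/(x + 7)²


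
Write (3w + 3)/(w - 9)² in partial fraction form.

(3w + 3) = A(w - 9) + B. At w = 9: B = 3·9 + 3 = 30. Coeff of w: A = 3
Result: 3/(w - 9) + 30/(w - 9)²


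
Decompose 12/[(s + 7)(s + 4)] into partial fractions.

12/(s + 7)(s + 4) = A/(s + 7) + B/(s + 4). A = 12/(-7 + 4) = -4, B = 12/(-4 + 7) = 4
Result: -4/(s + 7) + 4/(s + 4)


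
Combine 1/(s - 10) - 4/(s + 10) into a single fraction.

Common denominator (s - 10)(s + 10). Numerator: 1(s + 10) - 4(s - 10) = (s + 10) - (4s - 40) = -3s + 50
Result: (-3s + 50)/[(s - 10)(s + 10)]


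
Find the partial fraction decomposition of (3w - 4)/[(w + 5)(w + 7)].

At w=-5: α = (3·(-5) - 4)/(-5 + 7) = -19/2. At w=-7: β = (3·(-7) - 4)/(-7 + 5) = 25/2
Result: (-19/2)/(w + 5) + (25/2)/(w + 7)


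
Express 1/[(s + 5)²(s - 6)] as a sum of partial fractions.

Cover-up at s=6: γ = 1/(6 + 5)² = 1/121. Cover-up at s=-5: β = 1/(-5 - 6) = -1/11. Comparing s² coeff: α = -γ = -1/121
Result: (-1/121)/(s + 5) - (1/11)/(s + 5)² + (1/121)/(s - 6)


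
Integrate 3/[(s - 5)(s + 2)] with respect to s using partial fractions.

Decompose: 3/[(s - 5)(s + 2)] = (3/7)/(s - 5) - (3/7)/(s + 2). Integrate each term: (3/7) ln|(s - 5)| - (3/7) ln|(s + 2)| + C


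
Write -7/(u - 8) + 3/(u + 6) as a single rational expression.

Common denominator (u - 8)(u + 6). Numerator: -7(u + 6) + 3(u - 8) = (-7u - 42) + (3u - 24) = -4u - 66
Result: (-4u - 66)/[(u - 8)(u + 6)]


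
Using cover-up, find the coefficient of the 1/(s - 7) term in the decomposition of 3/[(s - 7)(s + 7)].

Cover (s - 7), set s=7: 3/((s + 7) at s=7) = 3/(14) = 3/14


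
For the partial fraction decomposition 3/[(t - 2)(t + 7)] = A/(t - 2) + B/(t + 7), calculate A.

Cover-up at t = 2: A = 3/(2 + 7) = 3/9 = 1/3


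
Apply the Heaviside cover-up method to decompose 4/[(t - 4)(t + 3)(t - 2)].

Cover (t - 4), t=4: P = 4/[(4 + 3)(4 - 2)] = 2/7. Cover (t + 3), t=-3: Q = 4/[(-3 - 4)(-3 - 2)] = 4/35. Cover (t - 2), t=2: R = 4/[(2 - 4)(2 + 3)] = -2/5.
Result: (2/7)/(t - 4) + (4/35)/(t + 3) - (2/5)/(t - 2)


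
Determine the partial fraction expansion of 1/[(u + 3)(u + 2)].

1/(u + 3)(u + 2) = P/(u + 3) + Q/(u + 2). P = 1/(-3 + 2) = -1, Q = 1/(-2 + 3) = 1
Result: -1/(u + 3) + 1/(u + 2)


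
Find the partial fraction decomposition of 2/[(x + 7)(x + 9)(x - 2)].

Using cover-up method: α = -1/9, β = 1/11, γ = 2/99
Result: (-1/9)/(x + 7) + (1/11)/(x + 9) + (2/99)/(x - 2)


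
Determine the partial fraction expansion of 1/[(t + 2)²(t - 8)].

Cover-up at t=8: γ = 1/(8 + 2)² = 1/100. Cover-up at t=-2: β = 1/(-2 - 8) = -1/10. Comparing t² coeff: α = -γ = -1/100
Result: (-1/100)/(t + 2) - (1/10)/(t + 2)² + (1/100)/(t - 8)


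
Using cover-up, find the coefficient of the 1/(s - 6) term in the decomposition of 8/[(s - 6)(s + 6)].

Cover (s - 6), set s=6: 8/((s + 6) at s=6) = 8/(12) = 2/3


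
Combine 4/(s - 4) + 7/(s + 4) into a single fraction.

Common denominator (s - 4)(s + 4). Numerator: 4(s + 4) + 7(s - 4) = (4s + 16) + (7s - 28) = 11s - 12
Result: (11s - 12)/[(s - 4)(s + 4)]


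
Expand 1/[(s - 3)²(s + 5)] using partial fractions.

Cover-up at s=-5: C = 1/(-5 - 3)² = 1/64. Cover-up at s=3: B = 1/(3 + 5) = 1/8. Comparing s² coeff: A = -C = -1/64
Result: (-1/64)/(s - 3) + (1/8)/(s - 3)² + (1/64)/(s + 5)


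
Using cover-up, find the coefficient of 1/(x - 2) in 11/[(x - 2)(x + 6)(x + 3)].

Cover (x - 2), set x=2: 11/[(2 + 6)(2 + 3)] = 11/40


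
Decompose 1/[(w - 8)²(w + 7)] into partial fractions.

Cover-up at w=-7: R = 1/(-7 - 8)² = 1/225. Cover-up at w=8: Q = 1/(8 + 7) = 1/15. Comparing w² coeff: P = -R = -1/225
Result: (-1/225)/(w - 8) + (1/15)/(w - 8)² + (1/225)/(w + 7)


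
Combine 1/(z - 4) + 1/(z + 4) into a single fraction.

Common denominator (z - 4)(z + 4). Numerator: 1(z + 4) + 1(z - 4) = (z + 4) + (z - 4) = 2z
Result: (2z)/[(z - 4)(z + 4)]


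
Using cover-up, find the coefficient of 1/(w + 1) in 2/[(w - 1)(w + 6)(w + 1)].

Cover (w + 1), set w=-1: 2/[(-1 - 1)(-1 + 6)] = -1/5


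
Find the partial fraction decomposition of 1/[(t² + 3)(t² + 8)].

Coefficient matching gives P = R = 0, Q = 1/(8-3) = 1/5, S = -Q = -1/5
Result: (1/5)/(t² + 3) - (1/5)/(t² + 8)


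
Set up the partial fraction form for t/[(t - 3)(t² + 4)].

Linear + irreducible quadratic: P/(t - 3) + (Qt + R)/(t² + 4)


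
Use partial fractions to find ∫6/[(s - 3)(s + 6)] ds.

Decompose: 6/[(s - 3)(s + 6)] = (2/3)/(s - 3) - (2/3)/(s + 6). Integrate each term: (2/3) ln|(s - 3)| - (2/3) ln|(s + 6)| + C


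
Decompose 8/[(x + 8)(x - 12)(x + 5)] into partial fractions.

Using cover-up method: α = 2/15, β = 2/85, γ = -8/51
Result: (2/15)/(x + 8) + (2/85)/(x - 12) - (8/51)/(x + 5)


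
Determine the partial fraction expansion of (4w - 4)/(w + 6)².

(4w - 4) = α(w + 6) + β. At w = -6: β = 4·(-6) - 4 = -28. Coeff of w: α = 4
Result: 4/(w + 6) - 28/(w + 6)²


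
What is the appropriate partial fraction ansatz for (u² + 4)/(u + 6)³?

Repeated linear factor (power 3): P/(u + 6) + Q/(u + 6)² + R/(u + 6)³


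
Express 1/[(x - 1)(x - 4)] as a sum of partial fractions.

1/(x - 1)(x - 4) = A/(x - 1) + B/(x - 4). A = 1/(1 - 4) = -1/3, B = 1/(4 - 1) = 1/3
Result: (-1/3)/(x - 1) + (1/3)/(x - 4)


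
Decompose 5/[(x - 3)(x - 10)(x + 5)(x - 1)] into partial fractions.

Using Heaviside cover-up: (-5/112)/(x - 3) + (1/189)/(x - 10) - (1/144)/(x + 5) + (5/108)/(x - 1)


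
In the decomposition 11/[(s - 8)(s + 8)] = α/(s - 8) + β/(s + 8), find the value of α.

Cover-up at s = 8: α = 11/(8 + 8) = 11/16


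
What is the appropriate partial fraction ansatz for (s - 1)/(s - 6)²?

Repeated linear factor: P/(s - 6) + Q/(s - 6)²


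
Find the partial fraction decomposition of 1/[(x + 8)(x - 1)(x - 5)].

Using cover-up method: α = 1/117, β = -1/36, γ = 1/52
Result: (1/117)/(x + 8) - (1/36)/(x - 1) + (1/52)/(x - 5)


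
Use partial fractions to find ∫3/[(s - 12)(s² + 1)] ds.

Cover-up at s=12: P = 3/(12²+1) = 3/145. Coeff matching: Q = -3/145, R = -36/145. Decomposition: (3/145)/(s - 12) - ((3/145)s + 36/145)/(s² + 1). Integrate: linear → ln, quadratic → (1/2)ln + arctan: (3/145) ln|(s - 12)| - (3/290) ln(s² + 1) - (36/145) arctan(s) + C


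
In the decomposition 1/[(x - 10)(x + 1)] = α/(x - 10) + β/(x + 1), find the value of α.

Cover-up at x = 10: α = 1/(10 + 1) = 1/11


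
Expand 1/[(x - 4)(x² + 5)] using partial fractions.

Cover-up at x = 4: A = 1/(4² + 5) = 1/21. Then B = -A = -1/21, C = -A·(0 + 4) = -4/21
Result: (1/21)/(x - 4) - ((1/21)x + 4/21)/(x² + 5)


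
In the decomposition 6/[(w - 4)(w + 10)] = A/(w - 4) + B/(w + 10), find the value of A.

Cover-up at w = 4: A = 6/(4 + 10) = 6/14 = 3/7


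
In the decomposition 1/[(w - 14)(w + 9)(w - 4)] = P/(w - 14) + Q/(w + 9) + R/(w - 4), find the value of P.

Cover-up at w = 14: P = 1/[(14 + 9)(14 - 4)] = 1/[(23)(10)] = 1/230


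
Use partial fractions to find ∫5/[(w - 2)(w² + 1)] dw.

Cover-up at w=2: α = 5/(2²+1) = 1. Coeff matching: β = -1, γ = -2. Decomposition: 1/(w - 2) - (w + 2)/(w² + 1). Integrate: linear → ln, quadratic → (1/2)ln + arctan: ln|(w - 2)| - (1/2) ln(w² + 1) - 2 arctan(w) + C


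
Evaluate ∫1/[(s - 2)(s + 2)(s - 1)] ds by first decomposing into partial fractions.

Cover-up: α = 1/4, β = 1/12, γ = -1/3. Decomposition: (1/4)/(s - 2) + (1/12)/(s + 2) - (1/3)/(s - 1). Integrate each term: (1/4) ln|(s - 2)| + (1/12) ln|(s + 2)| - (1/3) ln|(s - 1)| + C


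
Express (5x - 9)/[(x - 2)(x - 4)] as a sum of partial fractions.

At x=2: A = (5·2 - 9)/(2 - 4) = -1/2. At x=4: B = (5·4 - 9)/(4 - 2) = 11/2
Result: (-1/2)/(x - 2) + (11/2)/(x - 4)


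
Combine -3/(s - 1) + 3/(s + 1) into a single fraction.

Common denominator (s - 1)(s + 1). Numerator: -3(s + 1) + 3(s - 1) = (-3s - 3) + (3s - 3) = -6
Result: (-6)/[(s - 1)(s + 1)]


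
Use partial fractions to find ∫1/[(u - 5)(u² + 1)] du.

Cover-up at u=5: A = 1/(5²+1) = 1/26. Coeff matching: B = -1/26, C = -5/26. Decomposition: (1/26)/(u - 5) - ((1/26)u + 5/26)/(u² + 1). Integrate: linear → ln, quadratic → (1/2)ln + arctan: (1/26) ln|(u - 5)| - (1/52) ln(u² + 1) - (5/26) arctan(u) + C


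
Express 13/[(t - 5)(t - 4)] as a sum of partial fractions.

13/(t - 5)(t - 4) = α/(t - 5) + β/(t - 4). α = 13/(5 - 4) = 13, β = 13/(4 - 5) = -13
Result: 13/(t - 5) - 13/(t - 4)


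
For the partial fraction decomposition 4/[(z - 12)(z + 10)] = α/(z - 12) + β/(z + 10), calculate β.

Cover-up at z = -10: β = 4/(-10 - 12) = -4/22 = -2/11


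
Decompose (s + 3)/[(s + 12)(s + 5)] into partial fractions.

At s=-12: P = (1·(-12) + 3)/(-12 + 5) = 9/7. At s=-5: Q = (1·(-5) + 3)/(-5 + 12) = -2/7
Result: (9/7)/(s + 12) - (2/7)/(s + 5)


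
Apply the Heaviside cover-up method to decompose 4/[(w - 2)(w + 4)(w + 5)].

Cover (w - 2), w=2: P = 4/[(2 + 4)(2 + 5)] = 2/21. Cover (w + 4), w=-4: Q = 4/[(-4 - 2)(-4 + 5)] = -2/3. Cover (w + 5), w=-5: R = 4/[(-5 - 2)(-5 + 4)] = 4/7.
Result: (2/21)/(w - 2) - (2/3)/(w + 4) + (4/7)/(w + 5)


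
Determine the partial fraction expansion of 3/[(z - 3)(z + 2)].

3/(z - 3)(z + 2) = P/(z - 3) + Q/(z + 2). P = 3/(3 + 2) = 3/5, Q = 3/(-2 - 3) = -3/5
Result: (3/5)/(z - 3) - (3/5)/(z + 2)


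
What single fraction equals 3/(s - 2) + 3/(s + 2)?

Common denominator (s - 2)(s + 2). Numerator: 3(s + 2) + 3(s - 2) = (3s + 6) + (3s - 6) = 6s
Result: (6s)/[(s - 2)(s + 2)]


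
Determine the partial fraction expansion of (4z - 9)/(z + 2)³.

(4z - 9) = α(z + 2)² + β(z + 2) + γ. At z = -2: γ = 4·(-2) - 9 = -17. Coefficients: α = 0, β = 4
Result: 4/(z + 2)² - 17/(z + 2)³


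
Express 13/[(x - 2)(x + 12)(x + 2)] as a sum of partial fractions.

Using cover-up method: A = 13/56, B = 13/140, C = -13/40
Result: (13/56)/(x - 2) + (13/140)/(x + 12) - (13/40)/(x + 2)


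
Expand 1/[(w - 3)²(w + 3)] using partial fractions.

Cover-up at w=-3: R = 1/(-3 - 3)² = 1/36. Cover-up at w=3: Q = 1/(3 + 3) = 1/6. Comparing w² coeff: P = -R = -1/36
Result: (-1/36)/(w - 3) + (1/6)/(w - 3)² + (1/36)/(w + 3)


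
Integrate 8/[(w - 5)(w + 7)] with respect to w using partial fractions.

Decompose: 8/[(w - 5)(w + 7)] = (2/3)/(w - 5) - (2/3)/(w + 7). Integrate each term: (2/3) ln|(w - 5)| - (2/3) ln|(w + 7)| + C


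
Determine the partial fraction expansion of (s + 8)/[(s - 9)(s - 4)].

At s=9: A = (1·9 + 8)/(9 - 4) = 17/5. At s=4: B = (1·4 + 8)/(4 - 9) = -12/5
Result: (17/5)/(s - 9) - (12/5)/(s - 4)


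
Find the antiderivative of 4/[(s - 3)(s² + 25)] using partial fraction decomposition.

Cover-up at s=3: A = 4/(3²+25) = 2/17. Coeff matching: B = -2/17, C = -6/17. Decomposition: (2/17)/(s - 3) - ((2/17)s + 6/17)/(s² + 25). Integrate: linear → ln, quadratic → (1/2)ln + arctan: (2/17) ln|(s - 3)| - (1/17) ln(s² + 25) - (6/85) arctan(s/5) + C


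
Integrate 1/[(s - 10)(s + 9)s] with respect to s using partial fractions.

Cover-up: A = 1/190, B = 1/171, C = -1/90. Decomposition: (1/190)/(s - 10) + (1/171)/(s + 9) - (1/90)/s. Integrate each term: (1/190) ln|(s - 10)| + (1/171) ln|(s + 9)| - (1/90) ln|s| + C


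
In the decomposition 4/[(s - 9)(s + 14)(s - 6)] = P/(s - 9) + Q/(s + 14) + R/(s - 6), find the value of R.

Cover-up at s = 6: R = 4/[(6 - 9)(6 + 14)] = 4/[(-3)(20)] = -4/60 = -1/15


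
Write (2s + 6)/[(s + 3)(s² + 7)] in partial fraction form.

At s=-3: P = (2·(-3) + 6)/((-3)² + 7) = 0. Q = -P = 0, R = 2 - (-3)·P = 2
Result: (2)/(s² + 7)


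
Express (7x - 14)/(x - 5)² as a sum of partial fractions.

(7x - 14) = A(x - 5) + B. At x = 5: B = 7·5 - 14 = 21. Coeff of x: A = 7
Result: 7/(x - 5) + 21/(x - 5)²


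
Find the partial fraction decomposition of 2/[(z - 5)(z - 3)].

2/(z - 5)(z - 3) = A/(z - 5) + B/(z - 3). A = 2/(5 - 3) = 1, B = 2/(3 - 5) = -1
Result: 1/(z - 5) - 1/(z - 3)


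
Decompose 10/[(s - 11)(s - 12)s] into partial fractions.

Using cover-up method: P = -10/11, Q = 5/6, R = 5/66
Result: (-10/11)/(s - 11) + (5/6)/(s - 12) + (5/66)/s


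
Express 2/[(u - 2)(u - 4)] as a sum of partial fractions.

2/(u - 2)(u - 4) = α/(u - 2) + β/(u - 4). α = 2/(2 - 4) = -1, β = 2/(4 - 2) = 1
Result: -1/(u - 2) + 1/(u - 4)


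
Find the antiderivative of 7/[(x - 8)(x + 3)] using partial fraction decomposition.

Decompose: 7/[(x - 8)(x + 3)] = (7/11)/(x - 8) - (7/11)/(x + 3). Integrate each term: (7/11) ln|(x - 8)| - (7/11) ln|(x + 3)| + C


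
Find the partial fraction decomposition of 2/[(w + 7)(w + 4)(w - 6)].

Using cover-up method: α = 2/39, β = -1/15, γ = 1/65
Result: (2/39)/(w + 7) - (1/15)/(w + 4) + (1/65)/(w - 6)


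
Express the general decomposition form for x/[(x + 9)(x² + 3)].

Linear + irreducible quadratic: A/(x + 9) + (Bx + C)/(x² + 3)


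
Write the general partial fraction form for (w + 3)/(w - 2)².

Repeated linear factor: P/(w - 2) + Q/(w - 2)²


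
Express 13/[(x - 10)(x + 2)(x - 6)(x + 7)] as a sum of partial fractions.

Using Heaviside cover-up: (13/816)/(x - 10) + (13/480)/(x + 2) - (1/32)/(x - 6) - (1/85)/(x + 7)
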